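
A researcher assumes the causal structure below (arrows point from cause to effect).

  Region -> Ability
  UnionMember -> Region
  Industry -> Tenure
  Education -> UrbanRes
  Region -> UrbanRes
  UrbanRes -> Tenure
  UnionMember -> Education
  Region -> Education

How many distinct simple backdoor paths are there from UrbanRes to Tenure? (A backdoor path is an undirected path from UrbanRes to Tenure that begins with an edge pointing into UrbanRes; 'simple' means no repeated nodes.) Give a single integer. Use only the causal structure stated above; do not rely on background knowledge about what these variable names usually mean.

0

A backdoor path from UrbanRes to Tenure is any simple undirected path whose first edge points into UrbanRes (i.e. leaves UrbanRes via a parent).
Parents of UrbanRes: {Education, Region}.
No simple path from any parent of UrbanRes reaches Tenure without revisiting UrbanRes, so there are no backdoor paths.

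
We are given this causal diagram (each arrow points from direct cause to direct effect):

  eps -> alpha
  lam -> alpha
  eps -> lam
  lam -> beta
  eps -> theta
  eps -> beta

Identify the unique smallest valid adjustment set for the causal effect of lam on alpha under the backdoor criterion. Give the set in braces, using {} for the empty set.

{eps}

Variables eligible for adjustment (non-descendants of lam, excluding lam and alpha): {eps, theta}.
Backdoor paths from lam to alpha:
  P1: lam <- eps -> alpha
The empty set is not sufficient: P1 (lam <- eps -> alpha) has no collider blocking it and no conditioned non-collider, so it is open.
Try {eps}:
  P1: blocked at fork node eps ∈ conditioning set.
{eps} contains no descendant of lam and blocks every backdoor path.
No other singleton works — e.g. {theta} leaves P1 open — so {eps} is the unique smallest valid adjustment set.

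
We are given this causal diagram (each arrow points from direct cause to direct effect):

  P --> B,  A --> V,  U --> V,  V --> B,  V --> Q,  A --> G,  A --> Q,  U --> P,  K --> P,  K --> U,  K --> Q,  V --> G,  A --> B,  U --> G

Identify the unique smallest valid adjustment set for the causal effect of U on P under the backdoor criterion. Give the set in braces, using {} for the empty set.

{K}

Variables eligible for adjustment (non-descendants of U, excluding U and P): {A, K}.
Backdoor paths from U to P:
  P1: U <- K -> P
  P2: U <- K -> Q <- A -> V -> B <- P
  P3: U <- K -> Q <- A -> B <- P
  P4: U <- K -> Q <- A -> G <- V -> B <- P
  P5: U <- K -> Q <- V <- A -> B <- P
  P6: U <- K -> Q <- V -> B <- P
  P7: U <- K -> Q <- V -> G <- A -> B <- P
The empty set is not sufficient: P1 (U <- K -> P) has no collider blocking it and no conditioned non-collider, so it is open.
Try {K}:
  P1: blocked at fork node K ∈ conditioning set.
  P2: blocked at fork node K ∈ conditioning set.
  P3: blocked at fork node K ∈ conditioning set.
  P4: blocked at fork node K ∈ conditioning set.
  P5: blocked at fork node K ∈ conditioning set.
  P6: blocked at fork node K ∈ conditioning set.
  P7: blocked at fork node K ∈ conditioning set.
{K} contains no descendant of U and blocks every backdoor path.
No other singleton works — e.g. {A} leaves P1 open — so {K} is the unique smallest valid adjustment set.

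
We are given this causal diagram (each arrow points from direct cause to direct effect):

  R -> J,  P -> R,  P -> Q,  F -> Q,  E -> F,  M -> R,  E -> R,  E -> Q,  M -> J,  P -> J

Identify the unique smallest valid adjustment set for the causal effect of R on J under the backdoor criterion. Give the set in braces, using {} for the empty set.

{M, P}

Variables eligible for adjustment (non-descendants of R, excluding R and J): {E, F, M, P, Q}.
Backdoor paths from R to J:
  P1: R <- E -> F -> Q <- P -> J
  P2: R <- E -> Q <- P -> J
  P3: R <- P -> J
  P4: R <- M -> J
The empty set is not sufficient: P3 (R <- P -> J) has no collider blocking it and no conditioned non-collider, so it is open.
Try {M, P}:
  P1: blocked at collider Q (neither it nor any descendant is in the conditioning set).
  P2: blocked at collider Q (neither it nor any descendant is in the conditioning set).
  P3: blocked at fork node P ∈ conditioning set.
  P4: blocked at fork node M ∈ conditioning set.
{M, P} contains no descendant of R and blocks every backdoor path.
Every element of {M, P} is needed (dropping M leaves P4 open; dropping P leaves P3 open), so no proper subset is valid.
Among all size-2 subsets of the eligible variables, only {M, P} blocks every backdoor path, so it is the unique smallest valid adjustment set.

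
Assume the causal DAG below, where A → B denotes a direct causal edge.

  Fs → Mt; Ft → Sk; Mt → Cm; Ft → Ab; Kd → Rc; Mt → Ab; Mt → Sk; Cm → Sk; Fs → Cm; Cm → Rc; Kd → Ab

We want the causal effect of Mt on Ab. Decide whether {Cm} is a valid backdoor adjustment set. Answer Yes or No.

Backdoor paths from Mt to Ab (paths whose first edge points into Mt):
  P1: Mt <- Fs -> Cm -> Rc <- Kd -> Ab
  P2: Mt <- Fs -> Cm -> Sk <- Ft -> Ab
Condition 1 (no descendant of Mt in the set): FAILS — Cm is a descendant of Mt.
Condition 2 (every backdoor path blocked by {Cm}):
  P1: blocked at chain node Cm ∈ conditioning set.
  P2: blocked at chain node Cm ∈ conditioning set.
{Cm} does not satisfy the backdoor criterion.

No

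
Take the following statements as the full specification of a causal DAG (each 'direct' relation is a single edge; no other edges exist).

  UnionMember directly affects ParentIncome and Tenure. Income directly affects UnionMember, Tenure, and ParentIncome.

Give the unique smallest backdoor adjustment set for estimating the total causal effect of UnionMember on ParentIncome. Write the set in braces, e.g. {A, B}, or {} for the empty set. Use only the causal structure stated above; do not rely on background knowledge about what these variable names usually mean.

Variables eligible for adjustment (non-descendants of UnionMember, excluding UnionMember and ParentIncome): {Income}.
Backdoor paths from UnionMember to ParentIncome:
  P1: UnionMember <- Income -> ParentIncome
The empty set is not sufficient: P1 (UnionMember <- Income -> ParentIncome) has no collider blocking it and no conditioned non-collider, so it is open.
Try {Income}:
  P1: blocked at fork node Income ∈ conditioning set.
{Income} contains no descendant of UnionMember and blocks every backdoor path.
{Income} is the unique smallest valid adjustment set.

{Income}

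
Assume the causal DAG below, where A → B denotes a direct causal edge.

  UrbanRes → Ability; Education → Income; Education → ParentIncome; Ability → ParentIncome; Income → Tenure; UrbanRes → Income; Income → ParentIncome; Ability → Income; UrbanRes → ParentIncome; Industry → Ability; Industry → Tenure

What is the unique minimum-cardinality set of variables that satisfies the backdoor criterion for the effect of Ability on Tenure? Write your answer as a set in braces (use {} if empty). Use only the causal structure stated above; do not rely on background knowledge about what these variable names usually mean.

Variables eligible for adjustment (non-descendants of Ability, excluding Ability and Tenure): {Education, Industry, UrbanRes}.
Backdoor paths from Ability to Tenure:
  P1: Ability <- Industry -> Tenure
  P2: Ability <- UrbanRes -> Income -> Tenure
  P3: Ability <- UrbanRes -> ParentIncome <- Education -> Income -> Tenure
  P4: Ability <- UrbanRes -> ParentIncome <- Income -> Tenure
The empty set is not sufficient: P1 (Ability <- Industry -> Tenure) has no collider blocking it and no conditioned non-collider, so it is open.
Try {Industry, UrbanRes}:
  P1: blocked at fork node Industry ∈ conditioning set.
  P2: blocked at fork node UrbanRes ∈ conditioning set.
  P3: blocked at fork node UrbanRes ∈ conditioning set.
  P4: blocked at fork node UrbanRes ∈ conditioning set.
{Industry, UrbanRes} contains no descendant of Ability and blocks every backdoor path.
Every element of {Industry, UrbanRes} is needed (dropping Industry leaves P1 open; dropping UrbanRes leaves P2 open), so no proper subset is valid.
Among all size-2 subsets of the eligible variables, only {Industry, UrbanRes} blocks every backdoor path, so it is the unique smallest valid adjustment set.

{Industry, UrbanRes}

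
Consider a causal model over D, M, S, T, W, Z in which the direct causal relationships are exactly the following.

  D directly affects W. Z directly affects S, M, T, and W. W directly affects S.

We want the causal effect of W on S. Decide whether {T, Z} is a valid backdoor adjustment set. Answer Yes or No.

Backdoor paths from W to S (paths whose first edge points into W):
  P1: W <- Z -> S
Condition 1 (no descendant of W in the set): holds — descendants of W are {S}; none are in {T, Z}.
Condition 2 (every backdoor path blocked by {T, Z}):
  P1: blocked at fork node Z ∈ conditioning set.
{T, Z} satisfies the backdoor criterion.

Yes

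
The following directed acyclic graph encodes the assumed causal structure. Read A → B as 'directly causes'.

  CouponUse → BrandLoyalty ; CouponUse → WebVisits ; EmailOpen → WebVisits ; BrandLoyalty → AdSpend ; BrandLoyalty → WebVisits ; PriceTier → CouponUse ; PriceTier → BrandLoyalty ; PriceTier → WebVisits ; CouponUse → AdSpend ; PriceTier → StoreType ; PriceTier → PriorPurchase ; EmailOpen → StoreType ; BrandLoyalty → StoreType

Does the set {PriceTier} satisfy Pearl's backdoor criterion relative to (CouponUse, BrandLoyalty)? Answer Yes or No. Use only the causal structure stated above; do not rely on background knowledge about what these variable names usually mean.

Yes

Backdoor paths from CouponUse to BrandLoyalty (paths whose first edge points into CouponUse):
  P1: CouponUse <- PriceTier -> BrandLoyalty
  P2: CouponUse <- PriceTier -> StoreType <- EmailOpen -> WebVisits <- BrandLoyalty
  P3: CouponUse <- PriceTier -> StoreType <- BrandLoyalty
  P4: CouponUse <- PriceTier -> WebVisits <- EmailOpen -> StoreType <- BrandLoyalty
  P5: CouponUse <- PriceTier -> WebVisits <- BrandLoyalty
Condition 1 (no descendant of CouponUse in the set): holds — descendants of CouponUse are {AdSpend, BrandLoyalty, StoreType, WebVisits}; none are in {PriceTier}.
Condition 2 (every backdoor path blocked by {PriceTier}):
  P1: blocked at fork node PriceTier ∈ conditioning set.
  P2: blocked at fork node PriceTier ∈ conditioning set.
  P3: blocked at fork node PriceTier ∈ conditioning set.
  P4: blocked at fork node PriceTier ∈ conditioning set.
  P5: blocked at fork node PriceTier ∈ conditioning set.
{PriceTier} satisfies the backdoor criterion.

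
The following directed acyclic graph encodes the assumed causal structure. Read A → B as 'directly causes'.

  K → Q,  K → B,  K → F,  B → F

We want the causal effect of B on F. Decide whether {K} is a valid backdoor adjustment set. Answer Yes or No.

Backdoor paths from B to F (paths whose first edge points into B):
  P1: B <- K -> F
Condition 1 (no descendant of B in the set): holds — descendants of B are {F}; none are in {K}.
Condition 2 (every backdoor path blocked by {K}):
  P1: blocked at fork node K ∈ conditioning set.
{K} satisfies the backdoor criterion.

Yes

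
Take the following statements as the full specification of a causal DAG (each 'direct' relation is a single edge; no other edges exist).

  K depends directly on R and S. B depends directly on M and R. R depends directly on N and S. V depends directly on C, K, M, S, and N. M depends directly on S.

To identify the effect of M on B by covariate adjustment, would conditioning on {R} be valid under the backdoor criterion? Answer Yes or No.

Backdoor paths from M to B (paths whose first edge points into M):
  P1: M <- S -> R -> B
  P2: M <- S -> K <- R -> B
  P3: M <- S -> K -> V <- N -> R -> B
  P4: M <- S -> V <- N -> R -> B
  P5: M <- S -> V <- K <- R -> B
Condition 1 (no descendant of M in the set): holds — descendants of M are {B, V}; none are in {R}.
Condition 2 (every backdoor path blocked by {R}):
  P1: blocked at chain node R ∈ conditioning set.
  P2: blocked at collider K (neither it nor any descendant is in the conditioning set).
  P3: blocked at collider V (neither it nor any descendant is in the conditioning set).
  P4: blocked at collider V (neither it nor any descendant is in the conditioning set).
  P5: blocked at collider V (neither it nor any descendant is in the conditioning set).
{R} satisfies the backdoor criterion.

Yes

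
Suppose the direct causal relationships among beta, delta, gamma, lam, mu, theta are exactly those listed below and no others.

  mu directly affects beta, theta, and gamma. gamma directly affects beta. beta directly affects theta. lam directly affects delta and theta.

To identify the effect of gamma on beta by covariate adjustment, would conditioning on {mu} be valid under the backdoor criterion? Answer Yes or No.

Backdoor paths from gamma to beta (paths whose first edge points into gamma):
  P1: gamma <- mu -> beta
  P2: gamma <- mu -> theta <- beta
Condition 1 (no descendant of gamma in the set): holds — descendants of gamma are {beta, theta}; none are in {mu}.
Condition 2 (every backdoor path blocked by {mu}):
  P1: blocked at fork node mu ∈ conditioning set.
  P2: blocked at fork node mu ∈ conditioning set.
{mu} satisfies the backdoor criterion.

Yes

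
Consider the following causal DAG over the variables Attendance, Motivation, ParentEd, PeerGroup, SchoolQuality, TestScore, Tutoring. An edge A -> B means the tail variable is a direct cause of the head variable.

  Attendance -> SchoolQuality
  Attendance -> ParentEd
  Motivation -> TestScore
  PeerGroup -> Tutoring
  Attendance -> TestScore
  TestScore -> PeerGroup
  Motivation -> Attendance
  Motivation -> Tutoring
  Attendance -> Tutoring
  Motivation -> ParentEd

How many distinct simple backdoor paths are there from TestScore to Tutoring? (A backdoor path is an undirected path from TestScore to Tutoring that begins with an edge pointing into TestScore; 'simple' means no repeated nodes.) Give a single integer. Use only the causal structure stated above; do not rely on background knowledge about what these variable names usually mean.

A backdoor path from TestScore to Tutoring is any simple undirected path whose first edge points into TestScore (i.e. leaves TestScore via a parent).
Parents of TestScore: {Attendance, Motivation}.
Enumerating:
  P1: TestScore <- Motivation -> Attendance -> Tutoring
  P2: TestScore <- Motivation -> ParentEd <- Attendance -> Tutoring
  P3: TestScore <- Motivation -> Tutoring
  P4: TestScore <- Attendance <- Motivation -> Tutoring
  P5: TestScore <- Attendance -> ParentEd <- Motivation -> Tutoring
  P6: TestScore <- Attendance -> Tutoring
That exhausts the simple backdoor paths. Count: 6.

6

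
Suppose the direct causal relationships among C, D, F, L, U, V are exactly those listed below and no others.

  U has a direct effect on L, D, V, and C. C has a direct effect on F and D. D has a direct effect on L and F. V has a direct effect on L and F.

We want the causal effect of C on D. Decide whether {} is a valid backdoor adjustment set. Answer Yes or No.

No

Backdoor paths from C to D (paths whose first edge points into C):
  P1: C <- U -> V -> F <- D
  P2: C <- U -> V -> L <- D
  P3: C <- U -> D
  P4: C <- U -> L <- V -> F <- D
  P5: C <- U -> L <- D
Condition 1 (no descendant of C in the set): holds — descendants of C are {D, F, L}; none are in {}.
Condition 2 (every backdoor path blocked by {}):
  P1: blocked at collider F (neither it nor any descendant is in the conditioning set).
  P2: blocked at collider L (neither it nor any descendant is in the conditioning set).
  P3: open — no interior node is in the conditioning set.
  P4: blocked at collider L (neither it nor any descendant is in the conditioning set).
  P5: blocked at collider L (neither it nor any descendant is in the conditioning set).
{} does not satisfy the backdoor criterion.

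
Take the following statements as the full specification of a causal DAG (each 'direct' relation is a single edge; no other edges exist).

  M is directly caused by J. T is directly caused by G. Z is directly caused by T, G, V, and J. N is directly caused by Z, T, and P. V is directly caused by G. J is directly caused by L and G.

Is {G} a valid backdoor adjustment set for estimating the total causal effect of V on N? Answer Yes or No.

Backdoor paths from V to N (paths whose first edge points into V):
  P1: V <- G -> J -> Z <- T -> N
  P2: V <- G -> J -> Z -> N
  P3: V <- G -> T -> Z -> N
  P4: V <- G -> T -> N
  P5: V <- G -> Z <- T -> N
  P6: V <- G -> Z -> N
Condition 1 (no descendant of V in the set): holds — descendants of V are {N, Z}; none are in {G}.
Condition 2 (every backdoor path blocked by {G}):
  P1: blocked at fork node G ∈ conditioning set.
  P2: blocked at fork node G ∈ conditioning set.
  P3: blocked at fork node G ∈ conditioning set.
  P4: blocked at fork node G ∈ conditioning set.
  P5: blocked at fork node G ∈ conditioning set.
  P6: blocked at fork node G ∈ conditioning set.
{G} satisfies the backdoor criterion.

Yes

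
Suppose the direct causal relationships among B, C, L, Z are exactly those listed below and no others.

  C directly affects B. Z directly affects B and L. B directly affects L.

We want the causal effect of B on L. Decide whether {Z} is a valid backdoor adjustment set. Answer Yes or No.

Backdoor paths from B to L (paths whose first edge points into B):
  P1: B <- Z -> L
Condition 1 (no descendant of B in the set): holds — descendants of B are {L}; none are in {Z}.
Condition 2 (every backdoor path blocked by {Z}):
  P1: blocked at fork node Z ∈ conditioning set.
{Z} satisfies the backdoor criterion.

Yes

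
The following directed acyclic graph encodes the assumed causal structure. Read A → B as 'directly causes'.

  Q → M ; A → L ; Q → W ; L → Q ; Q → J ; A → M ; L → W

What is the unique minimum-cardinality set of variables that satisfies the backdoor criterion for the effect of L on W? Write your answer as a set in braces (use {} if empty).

Variables eligible for adjustment (non-descendants of L, excluding L and W): {A}.
Backdoor paths from L to W:
  P1: L <- A -> M <- Q -> W
Each backdoor path contains an unconditioned collider, so every path is already blocked with the empty conditioning set:
  P1: blocked at collider M (neither it nor any descendant is in the conditioning set).
The empty set is therefore the unique smallest valid set.

{}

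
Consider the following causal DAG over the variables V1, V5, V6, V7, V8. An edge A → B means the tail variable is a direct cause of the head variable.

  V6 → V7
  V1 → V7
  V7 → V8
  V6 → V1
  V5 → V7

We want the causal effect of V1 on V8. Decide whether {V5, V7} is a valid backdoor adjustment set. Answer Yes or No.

No

Backdoor paths from V1 to V8 (paths whose first edge points into V1):
  P1: V1 <- V6 -> V7 -> V8
Condition 1 (no descendant of V1 in the set): FAILS — V7 is a descendant of V1.
Condition 2 (every backdoor path blocked by {V5, V7}):
  P1: blocked at chain node V7 ∈ conditioning set.
{V5, V7} does not satisfy the backdoor criterion.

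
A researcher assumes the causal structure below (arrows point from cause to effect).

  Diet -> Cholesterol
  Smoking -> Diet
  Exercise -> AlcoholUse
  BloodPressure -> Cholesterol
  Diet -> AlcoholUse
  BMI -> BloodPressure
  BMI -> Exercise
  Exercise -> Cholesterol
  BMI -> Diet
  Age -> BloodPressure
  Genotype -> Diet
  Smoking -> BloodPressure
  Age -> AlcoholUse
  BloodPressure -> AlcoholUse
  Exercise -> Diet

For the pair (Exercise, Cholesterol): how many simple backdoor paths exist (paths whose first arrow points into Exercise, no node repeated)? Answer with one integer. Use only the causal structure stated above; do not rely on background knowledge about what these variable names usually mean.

8

A backdoor path from Exercise to Cholesterol is any simple undirected path whose first edge points into Exercise (i.e. leaves Exercise via a parent).
Parents of Exercise: {BMI}.
Enumerating:
  P1: Exercise <- BMI -> Diet <- Smoking -> BloodPressure -> Cholesterol
  P2: Exercise <- BMI -> Diet -> AlcoholUse <- Age -> BloodPressure -> Cholesterol
  P3: Exercise <- BMI -> Diet -> AlcoholUse <- BloodPressure -> Cholesterol
  P4: Exercise <- BMI -> Diet -> Cholesterol
  P5: Exercise <- BMI -> BloodPressure <- Age -> AlcoholUse <- Diet -> Cholesterol
  P6: Exercise <- BMI -> BloodPressure <- Smoking -> Diet -> Cholesterol
  P7: Exercise <- BMI -> BloodPressure -> AlcoholUse <- Diet -> Cholesterol
  P8: Exercise <- BMI -> BloodPressure -> Cholesterol
That exhausts the simple backdoor paths. Count: 8.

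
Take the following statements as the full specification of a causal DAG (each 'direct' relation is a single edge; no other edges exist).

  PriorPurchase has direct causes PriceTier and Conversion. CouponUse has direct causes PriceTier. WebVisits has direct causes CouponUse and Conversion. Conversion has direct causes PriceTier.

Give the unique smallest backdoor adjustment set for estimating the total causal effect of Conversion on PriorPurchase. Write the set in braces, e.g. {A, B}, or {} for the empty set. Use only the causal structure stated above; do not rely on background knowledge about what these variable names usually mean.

{PriceTier}

Variables eligible for adjustment (non-descendants of Conversion, excluding Conversion and PriorPurchase): {CouponUse, PriceTier}.
Backdoor paths from Conversion to PriorPurchase:
  P1: Conversion <- PriceTier -> PriorPurchase
The empty set is not sufficient: P1 (Conversion <- PriceTier -> PriorPurchase) has no collider blocking it and no conditioned non-collider, so it is open.
Try {PriceTier}:
  P1: blocked at fork node PriceTier ∈ conditioning set.
{PriceTier} contains no descendant of Conversion and blocks every backdoor path.
No other singleton works — e.g. {CouponUse} leaves P1 open — so {PriceTier} is the unique smallest valid adjustment set.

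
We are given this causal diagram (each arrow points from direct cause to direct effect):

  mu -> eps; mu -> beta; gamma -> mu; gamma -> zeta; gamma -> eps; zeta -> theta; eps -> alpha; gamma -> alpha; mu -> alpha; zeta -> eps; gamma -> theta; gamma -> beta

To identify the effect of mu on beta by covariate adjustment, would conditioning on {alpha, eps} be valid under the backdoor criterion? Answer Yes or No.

No

Backdoor paths from mu to beta (paths whose first edge points into mu):
  P1: mu <- gamma -> beta
Condition 1 (no descendant of mu in the set): FAILS — alpha and eps are descendants of mu.
Condition 2 (every backdoor path blocked by {alpha, eps}):
  P1: open — no interior node is in the conditioning set.
{alpha, eps} does not satisfy the backdoor criterion.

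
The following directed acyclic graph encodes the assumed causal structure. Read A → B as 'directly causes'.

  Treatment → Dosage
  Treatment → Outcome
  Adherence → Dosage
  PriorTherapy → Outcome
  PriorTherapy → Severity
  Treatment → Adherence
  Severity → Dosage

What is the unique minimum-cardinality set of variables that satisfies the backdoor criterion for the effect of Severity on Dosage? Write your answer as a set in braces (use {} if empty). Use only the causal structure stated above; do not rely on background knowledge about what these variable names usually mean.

Variables eligible for adjustment (non-descendants of Severity, excluding Severity and Dosage): {Adherence, Outcome, PriorTherapy, Treatment}.
Backdoor paths from Severity to Dosage:
  P1: Severity <- PriorTherapy -> Outcome <- Treatment -> Adherence -> Dosage
  P2: Severity <- PriorTherapy -> Outcome <- Treatment -> Dosage
Each backdoor path contains an unconditioned collider, so every path is already blocked with the empty conditioning set:
  P1: blocked at collider Outcome (neither it nor any descendant is in the conditioning set).
  P2: blocked at collider Outcome (neither it nor any descendant is in the conditioning set).
The empty set is therefore the unique smallest valid set.

{}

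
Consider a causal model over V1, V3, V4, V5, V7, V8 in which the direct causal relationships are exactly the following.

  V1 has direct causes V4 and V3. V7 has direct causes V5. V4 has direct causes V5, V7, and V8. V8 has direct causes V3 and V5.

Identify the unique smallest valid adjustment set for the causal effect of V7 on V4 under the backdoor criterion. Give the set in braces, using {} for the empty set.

Variables eligible for adjustment (non-descendants of V7, excluding V7 and V4): {V3, V5, V8}.
Backdoor paths from V7 to V4:
  P1: V7 <- V5 -> V8 <- V3 -> V1 <- V4
  P2: V7 <- V5 -> V8 -> V4
  P3: V7 <- V5 -> V4
The empty set is not sufficient: P2 (V7 <- V5 -> V8 -> V4) has no collider blocking it and no conditioned non-collider, so it is open.
Try {V5}:
  P1: blocked at fork node V5 ∈ conditioning set.
  P2: blocked at fork node V5 ∈ conditioning set.
  P3: blocked at fork node V5 ∈ conditioning set.
{V5} contains no descendant of V7 and blocks every backdoor path.
No other singleton works — e.g. {V3} leaves P2 open — so {V5} is the unique smallest valid adjustment set.

{V5}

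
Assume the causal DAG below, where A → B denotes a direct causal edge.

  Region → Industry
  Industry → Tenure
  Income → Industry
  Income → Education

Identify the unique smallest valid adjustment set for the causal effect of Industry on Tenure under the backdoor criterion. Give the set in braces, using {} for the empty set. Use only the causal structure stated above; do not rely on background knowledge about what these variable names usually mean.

{}

Variables eligible for adjustment (non-descendants of Industry, excluding Industry and Tenure): {Education, Income, Region}.
Backdoor paths from Industry to Tenure:
  (none)
With no backdoor paths the empty set already satisfies the criterion, and it is trivially minimal.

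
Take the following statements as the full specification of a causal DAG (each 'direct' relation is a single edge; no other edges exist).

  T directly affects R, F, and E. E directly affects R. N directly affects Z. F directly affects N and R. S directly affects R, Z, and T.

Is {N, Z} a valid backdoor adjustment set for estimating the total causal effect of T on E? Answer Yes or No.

Backdoor paths from T to E (paths whose first edge points into T):
  P1: T <- S -> Z <- N <- F -> R <- E
  P2: T <- S -> R <- E
Condition 1 (no descendant of T in the set): FAILS — N and Z are descendants of T.
Condition 2 (every backdoor path blocked by {N, Z}):
  P1: blocked at chain node N ∈ conditioning set.
  P2: blocked at collider R (neither it nor any descendant is in the conditioning set).
{N, Z} does not satisfy the backdoor criterion.

No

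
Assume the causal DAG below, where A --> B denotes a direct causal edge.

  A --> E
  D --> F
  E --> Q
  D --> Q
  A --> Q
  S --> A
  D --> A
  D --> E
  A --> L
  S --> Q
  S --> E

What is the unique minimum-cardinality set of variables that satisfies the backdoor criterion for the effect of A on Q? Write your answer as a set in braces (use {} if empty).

{D, S}

Variables eligible for adjustment (non-descendants of A, excluding A and Q): {D, F, S}.
Backdoor paths from A to Q:
  P1: A <- S -> E <- D -> Q
  P2: A <- S -> E -> Q
  P3: A <- S -> Q
  P4: A <- D -> E <- S -> Q
  P5: A <- D -> E -> Q
  P6: A <- D -> Q
The empty set is not sufficient: P2 (A <- S -> E -> Q) has no collider blocking it and no conditioned non-collider, so it is open.
Try {D, S}:
  P1: blocked at fork node S ∈ conditioning set.
  P2: blocked at fork node S ∈ conditioning set.
  P3: blocked at fork node S ∈ conditioning set.
  P4: blocked at fork node D ∈ conditioning set.
  P5: blocked at fork node D ∈ conditioning set.
  P6: blocked at fork node D ∈ conditioning set.
{D, S} contains no descendant of A and blocks every backdoor path.
Every element of {D, S} is needed (dropping D leaves P5 open; dropping S leaves P2 open), so no proper subset is valid.
Among all size-2 subsets of the eligible variables, only {D, S} blocks every backdoor path, so it is the unique smallest valid adjustment set.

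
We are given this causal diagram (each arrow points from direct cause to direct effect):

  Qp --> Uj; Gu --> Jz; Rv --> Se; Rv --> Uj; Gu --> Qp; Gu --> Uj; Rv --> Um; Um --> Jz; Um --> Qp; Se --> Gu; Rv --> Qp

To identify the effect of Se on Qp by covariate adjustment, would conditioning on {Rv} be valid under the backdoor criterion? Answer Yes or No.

Backdoor paths from Se to Qp (paths whose first edge points into Se):
  P1: Se <- Rv -> Um -> Qp
  P2: Se <- Rv -> Um -> Jz <- Gu -> Qp
  P3: Se <- Rv -> Um -> Jz <- Gu -> Uj <- Qp
  P4: Se <- Rv -> Qp
  P5: Se <- Rv -> Uj <- Gu -> Qp
  P6: Se <- Rv -> Uj <- Gu -> Jz <- Um -> Qp
  P7: Se <- Rv -> Uj <- Qp
Condition 1 (no descendant of Se in the set): holds — descendants of Se are {Gu, Jz, Qp, Uj}; none are in {Rv}.
Condition 2 (every backdoor path blocked by {Rv}):
  P1: blocked at fork node Rv ∈ conditioning set.
  P2: blocked at fork node Rv ∈ conditioning set.
  P3: blocked at fork node Rv ∈ conditioning set.
  P4: blocked at fork node Rv ∈ conditioning set.
  P5: blocked at fork node Rv ∈ conditioning set.
  P6: blocked at fork node Rv ∈ conditioning set.
  P7: blocked at fork node Rv ∈ conditioning set.
{Rv} satisfies the backdoor criterion.

Yes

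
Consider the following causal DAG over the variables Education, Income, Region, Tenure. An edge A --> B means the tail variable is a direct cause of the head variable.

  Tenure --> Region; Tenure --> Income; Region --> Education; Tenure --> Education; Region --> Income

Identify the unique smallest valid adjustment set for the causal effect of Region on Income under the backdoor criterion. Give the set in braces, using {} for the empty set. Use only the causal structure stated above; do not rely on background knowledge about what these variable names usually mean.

Variables eligible for adjustment (non-descendants of Region, excluding Region and Income): {Tenure}.
Backdoor paths from Region to Income:
  P1: Region <- Tenure -> Income
The empty set is not sufficient: P1 (Region <- Tenure -> Income) has no collider blocking it and no conditioned non-collider, so it is open.
Try {Tenure}:
  P1: blocked at fork node Tenure ∈ conditioning set.
{Tenure} contains no descendant of Region and blocks every backdoor path.
{Tenure} is the unique smallest valid adjustment set.

{Tenure}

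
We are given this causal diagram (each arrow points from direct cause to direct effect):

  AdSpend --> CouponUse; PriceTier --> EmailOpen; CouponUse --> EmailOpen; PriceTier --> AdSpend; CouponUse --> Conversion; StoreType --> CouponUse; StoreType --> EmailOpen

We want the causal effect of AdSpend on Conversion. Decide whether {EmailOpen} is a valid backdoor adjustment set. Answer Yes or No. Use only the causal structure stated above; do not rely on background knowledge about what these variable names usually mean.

No

Backdoor paths from AdSpend to Conversion (paths whose first edge points into AdSpend):
  P1: AdSpend <- PriceTier -> EmailOpen <- StoreType -> CouponUse -> Conversion
  P2: AdSpend <- PriceTier -> EmailOpen <- CouponUse -> Conversion
Condition 1 (no descendant of AdSpend in the set): FAILS — EmailOpen is a descendant of AdSpend.
Condition 2 (every backdoor path blocked by {EmailOpen}):
  P1: open — collider(s) EmailOpen are conditioned on (or have a conditioned descendant) and no non-collider on the path is in the set.
  P2: open — collider(s) EmailOpen are conditioned on (or have a conditioned descendant) and no non-collider on the path is in the set.
{EmailOpen} does not satisfy the backdoor criterion.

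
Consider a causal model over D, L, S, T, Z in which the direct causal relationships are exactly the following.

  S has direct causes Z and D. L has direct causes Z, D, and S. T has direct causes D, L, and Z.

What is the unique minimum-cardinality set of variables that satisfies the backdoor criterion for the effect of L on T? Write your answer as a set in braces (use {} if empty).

{D, Z}

Variables eligible for adjustment (non-descendants of L, excluding L and T): {D, S, Z}.
Backdoor paths from L to T:
  P1: L <- Z -> S <- D -> T
  P2: L <- Z -> T
  P3: L <- D -> S <- Z -> T
  P4: L <- D -> T
  P5: L <- S <- Z -> T
  P6: L <- S <- D -> T
The empty set is not sufficient: P2 (L <- Z -> T) has no collider blocking it and no conditioned non-collider, so it is open.
Try {D, Z}:
  P1: blocked at fork node Z ∈ conditioning set.
  P2: blocked at fork node Z ∈ conditioning set.
  P3: blocked at fork node D ∈ conditioning set.
  P4: blocked at fork node D ∈ conditioning set.
  P5: blocked at fork node Z ∈ conditioning set.
  P6: blocked at fork node D ∈ conditioning set.
{D, Z} contains no descendant of L and blocks every backdoor path.
Every element of {D, Z} is needed (dropping D leaves P4 open; dropping Z leaves P2 open), so no proper subset is valid.
Among all size-2 subsets of the eligible variables, only {D, Z} blocks every backdoor path, so it is the unique smallest valid adjustment set.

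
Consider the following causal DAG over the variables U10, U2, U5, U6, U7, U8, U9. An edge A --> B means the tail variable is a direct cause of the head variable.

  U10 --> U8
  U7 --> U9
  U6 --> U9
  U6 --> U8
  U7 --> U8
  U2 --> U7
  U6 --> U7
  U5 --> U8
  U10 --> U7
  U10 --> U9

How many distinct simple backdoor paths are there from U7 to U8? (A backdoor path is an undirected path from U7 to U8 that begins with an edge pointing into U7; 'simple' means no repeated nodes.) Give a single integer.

4

A backdoor path from U7 to U8 is any simple undirected path whose first edge points into U7 (i.e. leaves U7 via a parent).
Parents of U7: {U10, U2, U6}.
Enumerating:
  P1: U7 <- U6 -> U9 <- U10 -> U8
  P2: U7 <- U6 -> U8
  P3: U7 <- U10 -> U9 <- U6 -> U8
  P4: U7 <- U10 -> U8
That exhausts the simple backdoor paths. Count: 4.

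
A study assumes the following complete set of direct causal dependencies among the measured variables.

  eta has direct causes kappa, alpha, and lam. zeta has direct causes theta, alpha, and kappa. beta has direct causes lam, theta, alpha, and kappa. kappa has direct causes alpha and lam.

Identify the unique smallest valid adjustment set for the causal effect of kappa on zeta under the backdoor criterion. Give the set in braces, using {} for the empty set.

Variables eligible for adjustment (non-descendants of kappa, excluding kappa and zeta): {alpha, lam, theta}.
Backdoor paths from kappa to zeta:
  P1: kappa <- alpha -> eta <- lam -> beta <- theta -> zeta
  P2: kappa <- alpha -> beta <- theta -> zeta
  P3: kappa <- alpha -> zeta
  P4: kappa <- lam -> eta <- alpha -> beta <- theta -> zeta
  P5: kappa <- lam -> eta <- alpha -> zeta
  P6: kappa <- lam -> beta <- alpha -> zeta
  P7: kappa <- lam -> beta <- theta -> zeta
The empty set is not sufficient: P3 (kappa <- alpha -> zeta) has no collider blocking it and no conditioned non-collider, so it is open.
Try {alpha}:
  P1: blocked at fork node alpha ∈ conditioning set.
  P2: blocked at fork node alpha ∈ conditioning set.
  P3: blocked at fork node alpha ∈ conditioning set.
  P4: blocked at collider eta (neither it nor any descendant is in the conditioning set).
  P5: blocked at collider eta (neither it nor any descendant is in the conditioning set).
  P6: blocked at collider beta (neither it nor any descendant is in the conditioning set).
  P7: blocked at collider beta (neither it nor any descendant is in the conditioning set).
{alpha} contains no descendant of kappa and blocks every backdoor path.
No other singleton works — e.g. {lam} leaves P3 open — so {alpha} is the unique smallest valid adjustment set.

{alpha}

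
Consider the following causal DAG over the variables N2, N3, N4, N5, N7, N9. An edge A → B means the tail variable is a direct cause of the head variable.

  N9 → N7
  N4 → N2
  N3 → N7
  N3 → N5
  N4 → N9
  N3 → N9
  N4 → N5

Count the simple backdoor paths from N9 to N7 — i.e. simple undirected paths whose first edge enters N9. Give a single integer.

A backdoor path from N9 to N7 is any simple undirected path whose first edge points into N9 (i.e. leaves N9 via a parent).
Parents of N9: {N3, N4}.
Enumerating:
  P1: N9 <- N4 -> N5 <- N3 -> N7
  P2: N9 <- N3 -> N7
That exhausts the simple backdoor paths. Count: 2.

2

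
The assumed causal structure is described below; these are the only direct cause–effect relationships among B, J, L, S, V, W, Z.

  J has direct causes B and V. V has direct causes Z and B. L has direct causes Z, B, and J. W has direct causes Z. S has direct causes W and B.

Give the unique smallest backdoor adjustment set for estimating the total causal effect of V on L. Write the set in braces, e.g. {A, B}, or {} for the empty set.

Variables eligible for adjustment (non-descendants of V, excluding V and L): {B, S, W, Z}.
Backdoor paths from V to L:
  P1: V <- B -> J -> L
  P2: V <- B -> L
  P3: V <- B -> S <- W <- Z -> L
  P4: V <- Z -> W -> S <- B -> J -> L
  P5: V <- Z -> W -> S <- B -> L
  P6: V <- Z -> L
The empty set is not sufficient: P1 (V <- B -> J -> L) has no collider blocking it and no conditioned non-collider, so it is open.
Try {B, Z}:
  P1: blocked at fork node B ∈ conditioning set.
  P2: blocked at fork node B ∈ conditioning set.
  P3: blocked at fork node B ∈ conditioning set.
  P4: blocked at fork node Z ∈ conditioning set.
  P5: blocked at fork node Z ∈ conditioning set.
  P6: blocked at fork node Z ∈ conditioning set.
{B, Z} contains no descendant of V and blocks every backdoor path.
Every element of {B, Z} is needed (dropping B leaves P1 open; dropping Z leaves P6 open), so no proper subset is valid.
Among all size-2 subsets of the eligible variables, only {B, Z} blocks every backdoor path, so it is the unique smallest valid adjustment set.

{B, Z}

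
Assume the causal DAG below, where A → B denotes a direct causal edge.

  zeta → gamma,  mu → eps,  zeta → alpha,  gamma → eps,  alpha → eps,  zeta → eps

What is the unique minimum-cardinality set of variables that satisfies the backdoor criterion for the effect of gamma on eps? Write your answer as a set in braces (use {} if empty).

Variables eligible for adjustment (non-descendants of gamma, excluding gamma and eps): {alpha, mu, zeta}.
Backdoor paths from gamma to eps:
  P1: gamma <- zeta -> alpha -> eps
  P2: gamma <- zeta -> eps
The empty set is not sufficient: P1 (gamma <- zeta -> alpha -> eps) has no collider blocking it and no conditioned non-collider, so it is open.
Try {zeta}:
  P1: blocked at fork node zeta ∈ conditioning set.
  P2: blocked at fork node zeta ∈ conditioning set.
{zeta} contains no descendant of gamma and blocks every backdoor path.
No other singleton works — e.g. {mu} leaves P1 open — so {zeta} is the unique smallest valid adjustment set.

{zeta}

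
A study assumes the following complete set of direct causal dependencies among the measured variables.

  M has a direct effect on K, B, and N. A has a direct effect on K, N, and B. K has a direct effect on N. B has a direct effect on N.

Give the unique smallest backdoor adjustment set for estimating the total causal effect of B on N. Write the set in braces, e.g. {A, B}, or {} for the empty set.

Variables eligible for adjustment (non-descendants of B, excluding B and N): {A, K, M}.
Backdoor paths from B to N:
  P1: B <- A -> K <- M -> N
  P2: B <- A -> K -> N
  P3: B <- A -> N
  P4: B <- M -> K <- A -> N
  P5: B <- M -> K -> N
  P6: B <- M -> N
The empty set is not sufficient: P2 (B <- A -> K -> N) has no collider blocking it and no conditioned non-collider, so it is open.
Try {A, M}:
  P1: blocked at fork node A ∈ conditioning set.
  P2: blocked at fork node A ∈ conditioning set.
  P3: blocked at fork node A ∈ conditioning set.
  P4: blocked at fork node M ∈ conditioning set.
  P5: blocked at fork node M ∈ conditioning set.
  P6: blocked at fork node M ∈ conditioning set.
{A, M} contains no descendant of B and blocks every backdoor path.
Every element of {A, M} is needed (dropping A leaves P2 open; dropping M leaves P5 open), so no proper subset is valid.
Among all size-2 subsets of the eligible variables, only {A, M} blocks every backdoor path, so it is the unique smallest valid adjustment set.

{A, M}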